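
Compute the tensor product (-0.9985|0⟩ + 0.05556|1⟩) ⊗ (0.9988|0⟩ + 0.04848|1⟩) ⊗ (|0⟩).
-0.9973|000⟩ - 0.04841|010⟩ + 0.05549|100⟩ + 0.002694|110⟩

amp(|b₁b₂…⟩) = product of the factor amplitudes for bits b₁, b₂, …; only kets whose every factor amplitude is nonzero survive.
|000⟩: (-0.9985)(0.9988)(1) = -0.9973
|010⟩: (-0.9985)(0.04848)(1) = -0.04841
|100⟩: (0.05556)(0.9988)(1) = 0.05549
|110⟩: (0.05556)(0.04848)(1) = 0.002694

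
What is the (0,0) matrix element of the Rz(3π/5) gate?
(0.5878 - 0.809i)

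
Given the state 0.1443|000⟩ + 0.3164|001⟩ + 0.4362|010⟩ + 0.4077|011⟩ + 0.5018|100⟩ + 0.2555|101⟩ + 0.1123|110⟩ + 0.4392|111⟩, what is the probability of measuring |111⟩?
0.1929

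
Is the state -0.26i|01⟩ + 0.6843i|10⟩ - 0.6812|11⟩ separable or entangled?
Entangled

Writing the state as a|00⟩ + b|01⟩ + c|10⟩ + d|11⟩, it is a product state iff ad − bc = 0.
Here (a, b, c, d) = (0, -0.26i, 0.6843i, -0.6812): ad − bc = (0)(-0.6812) − (-0.26i)(0.6843i) = -0.1779 ≠ 0, so the state is entangled.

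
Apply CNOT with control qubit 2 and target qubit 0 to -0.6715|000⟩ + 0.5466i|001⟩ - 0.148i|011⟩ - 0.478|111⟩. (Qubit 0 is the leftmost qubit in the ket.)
-0.6715|000⟩ - 0.478|011⟩ + 0.5466i|101⟩ - 0.148i|111⟩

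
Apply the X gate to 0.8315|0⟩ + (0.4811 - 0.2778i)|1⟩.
(0.4811 - 0.2778i)|0⟩ + 0.8315|1⟩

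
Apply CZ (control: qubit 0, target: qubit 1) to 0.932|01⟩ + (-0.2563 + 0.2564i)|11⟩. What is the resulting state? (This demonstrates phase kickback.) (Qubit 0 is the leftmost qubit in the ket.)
0.932|01⟩ + (0.2563 - 0.2564i)|11⟩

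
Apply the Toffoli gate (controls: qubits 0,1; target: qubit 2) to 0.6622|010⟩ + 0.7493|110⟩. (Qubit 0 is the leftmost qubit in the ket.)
0.6622|010⟩ + 0.7493|111⟩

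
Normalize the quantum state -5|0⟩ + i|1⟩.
-0.9806|0⟩ + 0.1961i|1⟩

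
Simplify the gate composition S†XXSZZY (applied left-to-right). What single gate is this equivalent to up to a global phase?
Y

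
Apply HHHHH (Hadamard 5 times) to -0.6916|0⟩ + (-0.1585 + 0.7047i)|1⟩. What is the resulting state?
(-0.6011 + 0.4983i)|0⟩ + (-0.377 - 0.4983i)|1⟩

H² = I, so H^5 = H: a single Hadamard. With (a, b) = (-0.6916, (-0.1585 + 0.7047i)), H gives ((a + b)/√2, (a − b)/√2) = ((-0.6011 + 0.4983i), (-0.377 - 0.4983i)).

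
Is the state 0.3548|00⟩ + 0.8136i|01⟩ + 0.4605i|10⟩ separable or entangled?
Entangled

Writing the state as a|00⟩ + b|01⟩ + c|10⟩ + d|11⟩, it is a product state iff ad − bc = 0.
Here (a, b, c, d) = (0.3548, 0.8136i, 0.4605i, 0): ad − bc = (0.3548)(0) − (0.8136i)(0.4605i) = 0.3747 ≠ 0, so the state is entangled.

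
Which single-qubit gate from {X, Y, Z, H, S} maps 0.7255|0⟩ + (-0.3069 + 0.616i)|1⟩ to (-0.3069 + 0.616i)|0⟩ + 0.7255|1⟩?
X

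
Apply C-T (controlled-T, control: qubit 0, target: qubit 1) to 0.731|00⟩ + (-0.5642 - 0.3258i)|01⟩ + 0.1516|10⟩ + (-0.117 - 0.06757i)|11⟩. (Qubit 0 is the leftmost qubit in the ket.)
0.731|00⟩ + (-0.5642 - 0.3258i)|01⟩ + 0.1516|10⟩ + (-0.03495 - 0.1305i)|11⟩

C-T leaves the control-|0⟩ kets |00⟩, |01⟩ unchanged and applies T to qubit 1 on the control-|1⟩ pair (|10⟩, |11⟩).
T = [[1, 0], [0, (1/√2 + (1/√2)i)]].
With a = amp(|10⟩) = 0.1516 and b = amp(|11⟩) = (-0.117 - 0.06757i):
new amp(|10⟩) = (1)·a = 0.1516
new amp(|11⟩) = (1/√2 + (1/√2)i)·b = (-0.03495 - 0.1305i)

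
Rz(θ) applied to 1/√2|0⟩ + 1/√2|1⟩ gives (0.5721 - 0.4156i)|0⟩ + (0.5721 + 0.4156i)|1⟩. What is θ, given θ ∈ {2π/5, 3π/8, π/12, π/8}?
2π/5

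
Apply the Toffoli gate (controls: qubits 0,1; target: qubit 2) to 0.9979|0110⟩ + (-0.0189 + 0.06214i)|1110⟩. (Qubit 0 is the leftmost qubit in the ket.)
0.9979|0110⟩ + (-0.0189 + 0.06214i)|1100⟩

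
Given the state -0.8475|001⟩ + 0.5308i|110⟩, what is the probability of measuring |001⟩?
0.7183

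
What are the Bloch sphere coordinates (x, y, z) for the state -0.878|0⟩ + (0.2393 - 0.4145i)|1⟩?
(-0.4202, 0.7279, 0.5418)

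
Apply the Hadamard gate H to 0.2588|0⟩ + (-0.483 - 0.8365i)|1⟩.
(-0.1585 - 0.5915i)|0⟩ + (0.5245 + 0.5915i)|1⟩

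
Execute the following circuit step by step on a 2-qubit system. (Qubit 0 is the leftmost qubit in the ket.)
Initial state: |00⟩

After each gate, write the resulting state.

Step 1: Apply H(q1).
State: 1/√2|00⟩ + 1/√2|01⟩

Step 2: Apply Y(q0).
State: (1/√2)i|10⟩ + (1/√2)i|11⟩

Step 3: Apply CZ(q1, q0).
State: (1/√2)i|10⟩ - (1/√2)i|11⟩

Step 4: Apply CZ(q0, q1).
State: (1/√2)i|10⟩ + (1/√2)i|11⟩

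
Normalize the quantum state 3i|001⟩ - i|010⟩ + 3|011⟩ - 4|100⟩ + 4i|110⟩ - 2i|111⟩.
0.4045i|001⟩ - 0.1348i|010⟩ + 0.4045|011⟩ - 0.5394|100⟩ + 0.5394i|110⟩ - 0.2697i|111⟩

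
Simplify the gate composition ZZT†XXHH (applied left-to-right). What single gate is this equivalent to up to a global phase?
T†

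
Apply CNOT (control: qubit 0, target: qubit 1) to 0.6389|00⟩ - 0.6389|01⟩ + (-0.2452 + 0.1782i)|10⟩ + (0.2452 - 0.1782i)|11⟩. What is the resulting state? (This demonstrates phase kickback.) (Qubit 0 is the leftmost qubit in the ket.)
0.6389|00⟩ - 0.6389|01⟩ + (0.2452 - 0.1782i)|10⟩ + (-0.2452 + 0.1782i)|11⟩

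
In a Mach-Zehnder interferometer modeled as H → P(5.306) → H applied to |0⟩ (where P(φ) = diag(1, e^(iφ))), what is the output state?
(0.7797 - 0.4145i)|0⟩ + (0.2203 + 0.4145i)|1⟩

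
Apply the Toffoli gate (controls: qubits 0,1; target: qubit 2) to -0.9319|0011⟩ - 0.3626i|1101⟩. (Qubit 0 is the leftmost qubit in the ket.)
-0.9319|0011⟩ - 0.3626i|1111⟩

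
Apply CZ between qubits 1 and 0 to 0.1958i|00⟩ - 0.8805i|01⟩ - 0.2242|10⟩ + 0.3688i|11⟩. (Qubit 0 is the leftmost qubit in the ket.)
0.1958i|00⟩ - 0.8805i|01⟩ - 0.2242|10⟩ - 0.3688i|11⟩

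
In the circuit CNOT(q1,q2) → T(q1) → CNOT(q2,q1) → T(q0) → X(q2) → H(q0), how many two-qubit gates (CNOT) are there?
2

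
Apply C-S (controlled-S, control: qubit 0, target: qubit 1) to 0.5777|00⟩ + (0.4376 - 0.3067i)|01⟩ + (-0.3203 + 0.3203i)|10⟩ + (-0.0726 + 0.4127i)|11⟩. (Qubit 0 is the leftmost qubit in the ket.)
0.5777|00⟩ + (0.4376 - 0.3067i)|01⟩ + (-0.3203 + 0.3203i)|10⟩ + (-0.4127 - 0.0726i)|11⟩

C-S leaves the control-|0⟩ kets |00⟩, |01⟩ unchanged and applies S to qubit 1 on the control-|1⟩ pair (|10⟩, |11⟩).
S = [[1, 0], [0, i]].
With a = amp(|10⟩) = (-0.3203 + 0.3203i) and b = amp(|11⟩) = (-0.0726 + 0.4127i):
new amp(|10⟩) = (1)·a = (-0.3203 + 0.3203i)
new amp(|11⟩) = (i)·b = (-0.4127 - 0.0726i)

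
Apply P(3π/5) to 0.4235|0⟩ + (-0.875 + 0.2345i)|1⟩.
0.4235|0⟩ + (0.04737 - 0.9046i)|1⟩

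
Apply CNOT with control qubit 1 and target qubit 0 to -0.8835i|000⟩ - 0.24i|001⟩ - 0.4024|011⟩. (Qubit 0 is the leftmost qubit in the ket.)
-0.8835i|000⟩ - 0.24i|001⟩ - 0.4024|111⟩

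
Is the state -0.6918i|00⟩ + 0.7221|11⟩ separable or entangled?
Entangled

Writing the state as a|00⟩ + b|01⟩ + c|10⟩ + d|11⟩, it is a product state iff ad − bc = 0.
Here (a, b, c, d) = (-0.6918i, 0, 0, 0.7221): ad − bc = (-0.6918i)(0.7221) − (0)(0) = -0.4995i ≠ 0, so the state is entangled.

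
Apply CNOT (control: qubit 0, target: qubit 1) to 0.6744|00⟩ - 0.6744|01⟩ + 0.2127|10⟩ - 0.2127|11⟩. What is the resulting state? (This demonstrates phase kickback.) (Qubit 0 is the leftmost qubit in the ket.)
0.6744|00⟩ - 0.6744|01⟩ - 0.2127|10⟩ + 0.2127|11⟩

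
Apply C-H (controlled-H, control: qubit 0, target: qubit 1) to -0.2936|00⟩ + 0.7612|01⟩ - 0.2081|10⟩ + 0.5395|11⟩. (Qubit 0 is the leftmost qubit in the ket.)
-0.2936|00⟩ + 0.7612|01⟩ + 0.2343|10⟩ - 0.5286|11⟩

C-H leaves the control-|0⟩ kets |00⟩, |01⟩ unchanged and applies H to qubit 1 on the control-|1⟩ pair (|10⟩, |11⟩).
H = [[1/√2, 1/√2], [1/√2, -1/√2]].
With a = amp(|10⟩) = -0.2081 and b = amp(|11⟩) = 0.5395:
new amp(|10⟩) = (1/√2)·a + (1/√2)·b = 0.2343
new amp(|11⟩) = (1/√2)·a + (-1/√2)·b = -0.5286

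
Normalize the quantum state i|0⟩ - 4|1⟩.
0.2425i|0⟩ - 0.9701|1⟩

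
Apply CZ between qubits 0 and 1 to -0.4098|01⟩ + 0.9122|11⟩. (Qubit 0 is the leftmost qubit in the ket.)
-0.4098|01⟩ - 0.9122|11⟩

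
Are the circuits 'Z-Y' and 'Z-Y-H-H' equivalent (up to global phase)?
Yes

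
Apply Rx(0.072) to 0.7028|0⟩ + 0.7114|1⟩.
(0.7023 - 0.0256i)|0⟩ + (0.7109 - 0.0253i)|1⟩

Rx(0.072) = [[cos(θ/2), −i·sin(θ/2)], [−i·sin(θ/2), cos(θ/2)]]; θ = 0.072, cos(θ/2) ≈ 0.999352, sin(θ/2) ≈ 0.0359922.
With a = amp(|0⟩) = 0.7028 and b = amp(|1⟩) = 0.7114:
new amp(|0⟩) = (0.999352)·a + (-0.0359922i)·b = (0.7023 - 0.0256i)
new amp(|1⟩) = (-0.0359922i)·a + (0.999352)·b = (0.7109 - 0.0253i)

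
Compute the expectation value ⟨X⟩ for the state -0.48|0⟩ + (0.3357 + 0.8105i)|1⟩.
-0.3223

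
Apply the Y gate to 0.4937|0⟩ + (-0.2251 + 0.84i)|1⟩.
(0.84 + 0.2251i)|0⟩ + 0.4937i|1⟩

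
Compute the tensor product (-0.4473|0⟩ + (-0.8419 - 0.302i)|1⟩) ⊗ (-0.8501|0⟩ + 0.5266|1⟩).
0.3802|00⟩ - 0.2355|01⟩ + (0.7157 + 0.2567i)|10⟩ + (-0.4433 - 0.159i)|11⟩

amp(|b₁b₂…⟩) = product of the factor amplitudes for bits b₁, b₂, …; only kets whose every factor amplitude is nonzero survive.
|00⟩: (-0.4473)(-0.8501) = 0.3802
|01⟩: (-0.4473)(0.5266) = -0.2355
|10⟩: (-0.8419 - 0.302i)(-0.8501) = (0.7157 + 0.2567i)
|11⟩: (-0.8419 - 0.302i)(0.5266) = (-0.4433 - 0.159i)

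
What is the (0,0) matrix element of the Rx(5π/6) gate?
0.2588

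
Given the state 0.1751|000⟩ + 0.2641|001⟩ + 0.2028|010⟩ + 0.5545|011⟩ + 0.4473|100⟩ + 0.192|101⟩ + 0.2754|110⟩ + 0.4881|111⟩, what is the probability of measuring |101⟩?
0.03686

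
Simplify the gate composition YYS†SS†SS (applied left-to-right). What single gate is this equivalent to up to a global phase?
S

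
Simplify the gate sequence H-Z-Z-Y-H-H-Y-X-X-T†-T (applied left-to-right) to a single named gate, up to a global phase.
H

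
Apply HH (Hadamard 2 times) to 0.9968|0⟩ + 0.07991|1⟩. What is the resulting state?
0.9968|0⟩ + 0.07991|1⟩

H² = I, so an even number of Hadamards cancels: H^2 = I and the state is unchanged.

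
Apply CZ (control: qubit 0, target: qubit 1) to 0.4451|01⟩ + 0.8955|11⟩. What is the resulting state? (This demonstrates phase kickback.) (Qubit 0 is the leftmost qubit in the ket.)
0.4451|01⟩ - 0.8955|11⟩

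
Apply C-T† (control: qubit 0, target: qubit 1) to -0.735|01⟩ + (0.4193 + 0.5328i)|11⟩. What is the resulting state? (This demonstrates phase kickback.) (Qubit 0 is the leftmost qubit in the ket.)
-0.735|01⟩ + (0.6732 + 0.08026i)|11⟩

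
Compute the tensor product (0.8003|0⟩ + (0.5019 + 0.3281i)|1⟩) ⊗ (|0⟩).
0.8003|00⟩ + (0.5019 + 0.3281i)|10⟩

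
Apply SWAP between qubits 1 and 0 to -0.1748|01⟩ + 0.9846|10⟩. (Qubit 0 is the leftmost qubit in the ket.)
0.9846|01⟩ - 0.1748|10⟩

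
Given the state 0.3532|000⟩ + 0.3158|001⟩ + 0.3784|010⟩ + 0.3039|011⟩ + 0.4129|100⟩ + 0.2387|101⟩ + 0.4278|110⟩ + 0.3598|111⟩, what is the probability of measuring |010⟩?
0.1432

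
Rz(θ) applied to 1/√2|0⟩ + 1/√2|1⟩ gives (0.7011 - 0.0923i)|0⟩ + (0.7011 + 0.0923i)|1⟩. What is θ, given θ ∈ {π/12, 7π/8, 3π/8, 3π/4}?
π/12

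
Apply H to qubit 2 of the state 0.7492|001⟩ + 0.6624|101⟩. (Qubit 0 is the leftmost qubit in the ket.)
0.5298|000⟩ - 0.5298|001⟩ + 0.4684|100⟩ - 0.4684|101⟩

H on qubit 2 mixes each pair of kets that differ only in qubit 2: amplitudes (a, b) of (|…0…⟩, |…1…⟩) become ((a + b)/√2, (a − b)/√2). Kets absent from the input have amplitude 0.
(|000⟩, |001⟩): (a, b) = (0, 0.7492) → (0.5298, -0.5298)
(|100⟩, |101⟩): (a, b) = (0, 0.6624) → (0.4684, -0.4684)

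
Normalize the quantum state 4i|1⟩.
i|1⟩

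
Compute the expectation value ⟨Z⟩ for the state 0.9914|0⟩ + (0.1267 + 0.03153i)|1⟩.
0.9658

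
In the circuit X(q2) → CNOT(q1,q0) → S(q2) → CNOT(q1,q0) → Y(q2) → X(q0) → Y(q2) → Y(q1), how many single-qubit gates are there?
6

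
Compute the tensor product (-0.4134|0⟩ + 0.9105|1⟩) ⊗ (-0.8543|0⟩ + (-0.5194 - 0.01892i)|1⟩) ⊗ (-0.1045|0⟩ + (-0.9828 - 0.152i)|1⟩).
-0.03691|000⟩ + (-0.3471 - 0.05368i)|001⟩ + (-0.02244 - 0.0008173i)|010⟩ + (-0.2098 - 0.04032i)|011⟩ + 0.08128|100⟩ + (0.7645 + 0.1182i)|101⟩ + (0.04942 + 0.0018i)|110⟩ + (0.4622 + 0.08881i)|111⟩

amp(|b₁b₂…⟩) = product of the factor amplitudes for bits b₁, b₂, …; only kets whose every factor amplitude is nonzero survive.
|000⟩: (-0.4134)(-0.8543)(-0.1045) = -0.03691
|001⟩: (-0.4134)(-0.8543)(-0.9828 - 0.152i) = (-0.3471 - 0.05368i)
|010⟩: (-0.4134)(-0.5194 - 0.01892i)(-0.1045) = (-0.02244 - 0.0008173i)
|011⟩: (-0.4134)(-0.5194 - 0.01892i)(-0.9828 - 0.152i) = (-0.2098 - 0.04032i)
|100⟩: (0.9105)(-0.8543)(-0.1045) = 0.08128
|101⟩: (0.9105)(-0.8543)(-0.9828 - 0.152i) = (0.7645 + 0.1182i)
|110⟩: (0.9105)(-0.5194 - 0.01892i)(-0.1045) = (0.04942 + 0.0018i)
|111⟩: (0.9105)(-0.5194 - 0.01892i)(-0.9828 - 0.152i) = (0.4622 + 0.08881i)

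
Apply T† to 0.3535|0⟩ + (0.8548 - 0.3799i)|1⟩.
0.3535|0⟩ + (0.3358 - 0.8731i)|1⟩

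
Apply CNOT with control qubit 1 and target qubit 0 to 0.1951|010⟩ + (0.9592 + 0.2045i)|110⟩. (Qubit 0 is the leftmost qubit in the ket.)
(0.9592 + 0.2045i)|010⟩ + 0.1951|110⟩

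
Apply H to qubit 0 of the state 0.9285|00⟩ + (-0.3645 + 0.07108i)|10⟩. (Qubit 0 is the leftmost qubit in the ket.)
(0.3988 + 0.05026i)|00⟩ + (0.9143 - 0.05026i)|10⟩

H on qubit 0 mixes each pair of kets that differ only in qubit 0: amplitudes (a, b) of (|…0…⟩, |…1…⟩) become ((a + b)/√2, (a − b)/√2). Kets absent from the input have amplitude 0.
(|00⟩, |10⟩): (a, b) = (0.9285, (-0.3645 + 0.07108i)) → ((0.3988 + 0.05026i), (0.9143 - 0.05026i))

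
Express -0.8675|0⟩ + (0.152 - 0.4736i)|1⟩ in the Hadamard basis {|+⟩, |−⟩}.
(-0.5059 - 0.3349i)|+⟩ + (-0.7209 + 0.3349i)|−⟩

With |ψ⟩ = α|0⟩ + β|1⟩, the Hadamard-basis coefficients are ⟨+|ψ⟩ = (α + β)/√2 and ⟨−|ψ⟩ = (α − β)/√2.
Here α = -0.8675, β = (0.152 - 0.4736i): (α + β)/√2 = (-0.5059 - 0.3349i), (α − β)/√2 = (-0.7209 + 0.3349i).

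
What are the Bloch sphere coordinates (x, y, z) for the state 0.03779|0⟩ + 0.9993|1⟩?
(0.07553, 0, -0.9972)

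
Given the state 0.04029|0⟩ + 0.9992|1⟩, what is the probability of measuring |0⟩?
0.001623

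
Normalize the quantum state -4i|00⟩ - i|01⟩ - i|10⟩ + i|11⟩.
-0.9177i|00⟩ - 0.2294i|01⟩ - 0.2294i|10⟩ + 0.2294i|11⟩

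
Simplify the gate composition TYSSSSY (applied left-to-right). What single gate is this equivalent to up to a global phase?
T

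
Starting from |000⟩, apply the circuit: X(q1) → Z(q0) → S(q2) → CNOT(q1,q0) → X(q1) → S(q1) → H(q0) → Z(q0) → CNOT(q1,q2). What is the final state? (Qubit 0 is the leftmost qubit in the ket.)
1/√2|000⟩ + 1/√2|100⟩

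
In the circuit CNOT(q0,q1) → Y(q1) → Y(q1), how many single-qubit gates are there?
2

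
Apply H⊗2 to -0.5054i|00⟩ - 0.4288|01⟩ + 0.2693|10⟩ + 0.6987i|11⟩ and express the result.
(-0.07975 + 0.09665i)|00⟩ + (0.3491 - 0.6021i)|01⟩ + (-0.3491 - 0.6021i)|10⟩ + (0.07975 + 0.09665i)|11⟩

H⊗2 gives amp(|y⟩) = (1/2) Σ_x (−1)^(x·y) amp(|x⟩), where x·y is the number of positions in which both x and y have a 1.
|00⟩: (-0.5054i - 0.4288 + 0.2693 + 0.6987i)/2 = (-0.07975 + 0.09665i)
|01⟩: (-0.5054i + 0.4288 + 0.2693 - 0.6987i)/2 = (0.3491 - 0.6021i)
|10⟩: (-0.5054i - 0.4288 - 0.2693 - 0.6987i)/2 = (-0.3491 - 0.6021i)
|11⟩: (-0.5054i + 0.4288 - 0.2693 + 0.6987i)/2 = (0.07975 + 0.09665i)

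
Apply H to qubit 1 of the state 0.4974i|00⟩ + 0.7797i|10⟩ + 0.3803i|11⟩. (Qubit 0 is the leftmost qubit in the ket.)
0.3517i|00⟩ + 0.3517i|01⟩ + 0.8202i|10⟩ + 0.2824i|11⟩

H on qubit 1 mixes each pair of kets that differ only in qubit 1: amplitudes (a, b) of (|…0…⟩, |…1…⟩) become ((a + b)/√2, (a − b)/√2). Kets absent from the input have amplitude 0.
(|00⟩, |01⟩): (a, b) = (0.4974i, 0) → (0.3517i, 0.3517i)
(|10⟩, |11⟩): (a, b) = (0.7797i, 0.3803i) → (0.8202i, 0.2824i)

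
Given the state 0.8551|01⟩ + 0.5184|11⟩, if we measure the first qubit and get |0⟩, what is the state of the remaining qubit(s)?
|1⟩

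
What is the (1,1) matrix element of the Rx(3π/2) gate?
-1/√2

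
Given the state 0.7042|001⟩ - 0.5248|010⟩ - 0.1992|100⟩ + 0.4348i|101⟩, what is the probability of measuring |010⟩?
0.2754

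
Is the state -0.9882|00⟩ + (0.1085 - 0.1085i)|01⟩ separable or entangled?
Separable

Writing the state as a|00⟩ + b|01⟩ + c|10⟩ + d|11⟩, it is a product state iff ad − bc = 0.
Here (a, b, c, d) = (-0.9882, (0.1085 - 0.1085i), 0, 0): ad − bc = (-0.9882)(0) − (0.1085 - 0.1085i)(0) = 0, so the state is separable.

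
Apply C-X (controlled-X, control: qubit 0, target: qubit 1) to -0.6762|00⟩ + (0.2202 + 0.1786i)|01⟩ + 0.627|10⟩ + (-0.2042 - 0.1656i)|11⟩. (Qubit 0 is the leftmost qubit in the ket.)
-0.6762|00⟩ + (0.2202 + 0.1786i)|01⟩ + (-0.2042 - 0.1656i)|10⟩ + 0.627|11⟩

C-X leaves the control-|0⟩ kets |00⟩, |01⟩ unchanged and applies X to qubit 1 on the control-|1⟩ pair (|10⟩, |11⟩).
X = [[0, 1], [1, 0]].
With a = amp(|10⟩) = 0.627 and b = amp(|11⟩) = (-0.2042 - 0.1656i):
new amp(|10⟩) = (1)·b = (-0.2042 - 0.1656i)
new amp(|11⟩) = (1)·a = 0.627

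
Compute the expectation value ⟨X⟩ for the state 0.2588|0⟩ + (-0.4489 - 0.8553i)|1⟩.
-0.2324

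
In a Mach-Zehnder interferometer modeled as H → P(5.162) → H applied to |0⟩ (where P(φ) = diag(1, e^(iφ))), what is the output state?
(0.7173 - 0.4503i)|0⟩ + (0.2827 + 0.4503i)|1⟩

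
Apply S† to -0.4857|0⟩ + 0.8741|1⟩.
-0.4857|0⟩ - 0.8741i|1⟩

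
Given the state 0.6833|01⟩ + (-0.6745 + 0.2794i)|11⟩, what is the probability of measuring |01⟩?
0.4669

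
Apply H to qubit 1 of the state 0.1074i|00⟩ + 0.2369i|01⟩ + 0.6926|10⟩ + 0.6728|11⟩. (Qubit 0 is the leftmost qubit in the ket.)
0.2435i|00⟩ - 0.09157i|01⟩ + 0.9655|10⟩ + 0.014|11⟩

H on qubit 1 mixes each pair of kets that differ only in qubit 1: amplitudes (a, b) of (|…0…⟩, |…1…⟩) become ((a + b)/√2, (a − b)/√2). Kets absent from the input have amplitude 0.
(|00⟩, |01⟩): (a, b) = (0.1074i, 0.2369i) → (0.2435i, -0.09157i)
(|10⟩, |11⟩): (a, b) = (0.6926, 0.6728) → (0.9655, 0.014)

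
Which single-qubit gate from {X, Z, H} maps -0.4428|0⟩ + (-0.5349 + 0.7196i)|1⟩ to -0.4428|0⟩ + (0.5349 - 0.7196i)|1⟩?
Z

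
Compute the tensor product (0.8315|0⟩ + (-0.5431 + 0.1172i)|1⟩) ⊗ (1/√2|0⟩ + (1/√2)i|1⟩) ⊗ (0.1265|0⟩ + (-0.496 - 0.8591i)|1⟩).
0.07438|000⟩ + (-0.2916 - 0.5051i)|001⟩ + 0.07438i|010⟩ + (0.5051 - 0.2916i)|011⟩ + (-0.04858 + 0.01048i)|100⟩ + (0.2617 + 0.2888i)|101⟩ + (-0.01048 - 0.04858i)|110⟩ + (-0.2888 + 0.2617i)|111⟩

amp(|b₁b₂…⟩) = product of the factor amplitudes for bits b₁, b₂, …; only kets whose every factor amplitude is nonzero survive.
|000⟩: (0.8315)(1/√2)(0.1265) = 0.07438
|001⟩: (0.8315)(1/√2)(-0.496 - 0.8591i) = (-0.2916 - 0.5051i)
|010⟩: (0.8315)((1/√2)i)(0.1265) = 0.07438i
|011⟩: (0.8315)((1/√2)i)(-0.496 - 0.8591i) = (0.5051 - 0.2916i)
|100⟩: (-0.5431 + 0.1172i)(1/√2)(0.1265) = (-0.04858 + 0.01048i)
|101⟩: (-0.5431 + 0.1172i)(1/√2)(-0.496 - 0.8591i) = (0.2617 + 0.2888i)
|110⟩: (-0.5431 + 0.1172i)((1/√2)i)(0.1265) = (-0.01048 - 0.04858i)
|111⟩: (-0.5431 + 0.1172i)((1/√2)i)(-0.496 - 0.8591i) = (-0.2888 + 0.2617i)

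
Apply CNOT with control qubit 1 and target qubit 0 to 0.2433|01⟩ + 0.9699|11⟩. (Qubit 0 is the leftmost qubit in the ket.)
0.9699|01⟩ + 0.2433|11⟩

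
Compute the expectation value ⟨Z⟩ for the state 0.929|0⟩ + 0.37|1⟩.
0.7261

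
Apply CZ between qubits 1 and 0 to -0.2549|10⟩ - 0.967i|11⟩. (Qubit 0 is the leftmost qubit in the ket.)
-0.2549|10⟩ + 0.967i|11⟩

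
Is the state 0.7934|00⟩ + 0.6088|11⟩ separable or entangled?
Entangled

Writing the state as a|00⟩ + b|01⟩ + c|10⟩ + d|11⟩, it is a product state iff ad − bc = 0.
Here (a, b, c, d) = (0.7934, 0, 0, 0.6088): ad − bc = (0.7934)(0.6088) − (0)(0) = 0.483 ≠ 0, so the state is entangled.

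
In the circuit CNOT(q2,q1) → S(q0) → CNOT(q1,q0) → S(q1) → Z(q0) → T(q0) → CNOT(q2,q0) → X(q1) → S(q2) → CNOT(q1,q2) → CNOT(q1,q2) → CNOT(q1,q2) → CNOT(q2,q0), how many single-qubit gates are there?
6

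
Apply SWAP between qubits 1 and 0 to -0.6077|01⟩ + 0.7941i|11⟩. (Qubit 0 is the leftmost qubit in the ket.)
-0.6077|10⟩ + 0.7941i|11⟩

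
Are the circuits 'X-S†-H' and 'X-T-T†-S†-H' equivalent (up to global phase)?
Yes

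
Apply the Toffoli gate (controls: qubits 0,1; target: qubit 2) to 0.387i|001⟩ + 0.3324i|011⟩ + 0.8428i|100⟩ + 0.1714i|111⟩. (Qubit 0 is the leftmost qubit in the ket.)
0.387i|001⟩ + 0.3324i|011⟩ + 0.8428i|100⟩ + 0.1714i|110⟩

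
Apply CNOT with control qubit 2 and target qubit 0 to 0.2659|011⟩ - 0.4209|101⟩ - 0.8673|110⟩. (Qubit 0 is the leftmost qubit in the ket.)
-0.4209|001⟩ - 0.8673|110⟩ + 0.2659|111⟩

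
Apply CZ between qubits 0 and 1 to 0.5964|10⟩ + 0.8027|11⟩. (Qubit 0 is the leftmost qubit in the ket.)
0.5964|10⟩ - 0.8027|11⟩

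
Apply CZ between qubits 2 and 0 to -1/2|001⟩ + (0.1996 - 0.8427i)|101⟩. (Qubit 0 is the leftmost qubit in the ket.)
-1/2|001⟩ + (-0.1996 + 0.8427i)|101⟩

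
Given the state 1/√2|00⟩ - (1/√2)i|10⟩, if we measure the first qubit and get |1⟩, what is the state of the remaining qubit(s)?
-i|0⟩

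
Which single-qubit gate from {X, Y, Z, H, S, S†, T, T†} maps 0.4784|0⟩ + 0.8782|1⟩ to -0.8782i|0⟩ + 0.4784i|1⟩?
Y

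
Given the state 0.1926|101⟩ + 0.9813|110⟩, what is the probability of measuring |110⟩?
0.9629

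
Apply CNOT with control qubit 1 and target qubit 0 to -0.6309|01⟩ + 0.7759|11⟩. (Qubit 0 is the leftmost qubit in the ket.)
0.7759|01⟩ - 0.6309|11⟩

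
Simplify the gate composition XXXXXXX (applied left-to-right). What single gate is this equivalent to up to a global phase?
X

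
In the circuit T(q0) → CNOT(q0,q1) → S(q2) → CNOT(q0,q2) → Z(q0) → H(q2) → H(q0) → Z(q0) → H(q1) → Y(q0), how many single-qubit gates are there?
8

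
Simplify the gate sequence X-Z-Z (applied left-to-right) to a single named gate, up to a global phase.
X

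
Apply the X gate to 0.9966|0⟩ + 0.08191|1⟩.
0.08191|0⟩ + 0.9966|1⟩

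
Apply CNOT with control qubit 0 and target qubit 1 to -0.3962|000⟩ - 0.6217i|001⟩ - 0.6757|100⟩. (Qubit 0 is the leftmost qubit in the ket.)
-0.3962|000⟩ - 0.6217i|001⟩ - 0.6757|110⟩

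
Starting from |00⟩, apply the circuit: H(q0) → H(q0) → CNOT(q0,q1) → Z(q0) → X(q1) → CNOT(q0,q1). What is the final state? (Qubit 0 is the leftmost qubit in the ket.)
|01⟩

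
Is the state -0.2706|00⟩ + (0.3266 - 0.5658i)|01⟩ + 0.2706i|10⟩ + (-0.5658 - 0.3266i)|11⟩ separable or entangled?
Separable

Writing the state as a|00⟩ + b|01⟩ + c|10⟩ + d|11⟩, it is a product state iff ad − bc = 0.
Here (a, b, c, d) = (-0.2706, (0.3266 - 0.5658i), 0.2706i, (-0.5658 - 0.3266i)): ad − bc = (-0.2706)(-0.5658 - 0.3266i) − (0.3266 - 0.5658i)(0.2706i) = 0, so the state is separable.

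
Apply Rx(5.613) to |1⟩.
-0.3289i|0⟩ - 0.9444|1⟩

Rx(5.613) = [[cos(θ/2), −i·sin(θ/2)], [−i·sin(θ/2), cos(θ/2)]]; θ = 5.613, cos(θ/2) ≈ -0.94438, sin(θ/2) ≈ 0.328857.
With a = amp(|0⟩) = 0 and b = amp(|1⟩) = 1:
new amp(|0⟩) = (-0.94438)·a + (-0.328857i)·b = -0.3289i
new amp(|1⟩) = (-0.328857i)·a + (-0.94438)·b = -0.9444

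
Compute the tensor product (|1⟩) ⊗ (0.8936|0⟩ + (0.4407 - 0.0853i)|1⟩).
0.8936|10⟩ + (0.4407 - 0.0853i)|11⟩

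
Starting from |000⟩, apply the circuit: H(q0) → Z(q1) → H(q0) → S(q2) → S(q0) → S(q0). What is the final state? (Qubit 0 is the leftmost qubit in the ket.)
|000⟩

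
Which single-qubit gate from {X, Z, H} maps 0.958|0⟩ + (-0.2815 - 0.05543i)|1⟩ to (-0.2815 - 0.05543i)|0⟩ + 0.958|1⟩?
X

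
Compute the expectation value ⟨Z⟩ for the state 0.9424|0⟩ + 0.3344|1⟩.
0.7763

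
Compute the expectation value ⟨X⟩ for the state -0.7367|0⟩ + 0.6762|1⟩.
-0.9963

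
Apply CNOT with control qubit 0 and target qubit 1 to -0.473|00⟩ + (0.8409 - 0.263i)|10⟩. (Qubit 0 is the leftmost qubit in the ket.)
-0.473|00⟩ + (0.8409 - 0.263i)|11⟩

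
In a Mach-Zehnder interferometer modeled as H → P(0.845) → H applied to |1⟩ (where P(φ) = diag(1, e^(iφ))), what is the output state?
(0.1681 - 0.374i)|0⟩ + (0.8319 + 0.374i)|1⟩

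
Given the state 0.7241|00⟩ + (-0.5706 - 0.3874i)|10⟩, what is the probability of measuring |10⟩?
0.4757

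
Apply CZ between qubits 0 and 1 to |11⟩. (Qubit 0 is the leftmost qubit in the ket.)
-|11⟩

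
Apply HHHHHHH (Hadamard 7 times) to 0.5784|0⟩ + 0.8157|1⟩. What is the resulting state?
0.9858|0⟩ - 0.1678|1⟩

H² = I, so H^7 = H: a single Hadamard. With (a, b) = (0.5784, 0.8157), H gives ((a + b)/√2, (a − b)/√2) = (0.9858, -0.1678).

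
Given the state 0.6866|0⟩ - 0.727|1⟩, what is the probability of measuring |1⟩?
0.5285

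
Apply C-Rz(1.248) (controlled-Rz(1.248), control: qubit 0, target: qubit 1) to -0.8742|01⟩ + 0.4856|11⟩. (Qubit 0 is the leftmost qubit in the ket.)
-0.8742|01⟩ + (0.3941 + 0.2837i)|11⟩

C-Rz(1.248) leaves the control-|0⟩ kets |00⟩, |01⟩ unchanged and applies Rz(1.248) to qubit 1 on the control-|1⟩ pair (|10⟩, |11⟩).
Rz(1.248) = [[e^(−iθ/2), 0], [0, e^(iθ/2)]] with e^(±iθ/2) = cos(θ/2) ± i·sin(θ/2); θ = 1.248, cos(θ/2) ≈ 0.811548, sin(θ/2) ≈ 0.584286.
With a = amp(|10⟩) = 0 and b = amp(|11⟩) = 0.4856:
new amp(|10⟩) = (0.811548 - 0.584286i)·a = 0
new amp(|11⟩) = (0.811548 + 0.584286i)·b = (0.3941 + 0.2837i)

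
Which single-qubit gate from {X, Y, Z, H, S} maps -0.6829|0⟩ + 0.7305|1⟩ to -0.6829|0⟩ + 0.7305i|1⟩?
S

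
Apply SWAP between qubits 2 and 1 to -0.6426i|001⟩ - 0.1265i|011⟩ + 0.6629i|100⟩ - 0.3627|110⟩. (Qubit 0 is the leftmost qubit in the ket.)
-0.6426i|010⟩ - 0.1265i|011⟩ + 0.6629i|100⟩ - 0.3627|101⟩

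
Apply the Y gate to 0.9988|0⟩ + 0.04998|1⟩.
-0.04998i|0⟩ + 0.9988i|1⟩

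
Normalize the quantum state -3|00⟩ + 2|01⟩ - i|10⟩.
-0.8018|00⟩ + 0.5345|01⟩ - 0.2673i|10⟩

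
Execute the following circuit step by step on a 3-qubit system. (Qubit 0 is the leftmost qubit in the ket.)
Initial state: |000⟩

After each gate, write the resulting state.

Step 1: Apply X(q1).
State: |010⟩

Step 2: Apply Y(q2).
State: i|011⟩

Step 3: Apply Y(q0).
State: -|111⟩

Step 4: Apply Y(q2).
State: i|110⟩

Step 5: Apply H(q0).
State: (1/√2)i|010⟩ - (1/√2)i|110⟩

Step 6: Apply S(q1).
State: -1/√2|010⟩ + 1/√2|110⟩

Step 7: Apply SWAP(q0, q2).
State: -1/√2|010⟩ + 1/√2|011⟩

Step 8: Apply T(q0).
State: -1/√2|010⟩ + 1/√2|011⟩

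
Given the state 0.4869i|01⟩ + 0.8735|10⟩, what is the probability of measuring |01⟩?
0.2371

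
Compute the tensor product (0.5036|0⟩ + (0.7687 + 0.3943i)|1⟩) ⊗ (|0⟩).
0.5036|00⟩ + (0.7687 + 0.3943i)|10⟩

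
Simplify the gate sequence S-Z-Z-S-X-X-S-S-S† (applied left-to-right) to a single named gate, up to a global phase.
S†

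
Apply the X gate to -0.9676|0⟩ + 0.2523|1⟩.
0.2523|0⟩ - 0.9676|1⟩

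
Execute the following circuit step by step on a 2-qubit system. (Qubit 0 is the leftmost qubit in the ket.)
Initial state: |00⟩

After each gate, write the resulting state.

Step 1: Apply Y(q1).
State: i|01⟩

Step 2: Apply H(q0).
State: (1/√2)i|01⟩ + (1/√2)i|11⟩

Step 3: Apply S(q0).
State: (1/√2)i|01⟩ - 1/√2|11⟩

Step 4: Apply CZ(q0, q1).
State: (1/√2)i|01⟩ + 1/√2|11⟩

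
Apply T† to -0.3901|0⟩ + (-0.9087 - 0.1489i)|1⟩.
-0.3901|0⟩ + (-0.7478 + 0.5373i)|1⟩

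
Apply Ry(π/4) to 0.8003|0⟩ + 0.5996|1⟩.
0.5099|0⟩ + 0.8602|1⟩

Ry(π/4) = [[cos(θ/2), −sin(θ/2)], [sin(θ/2), cos(θ/2)]]; θ = π/4, cos(θ/2) ≈ 0.92388, sin(θ/2) ≈ 0.382683.
With a = amp(|0⟩) = 0.8003 and b = amp(|1⟩) = 0.5996:
new amp(|0⟩) = (0.92388)·a + (-0.382683)·b = 0.5099
new amp(|1⟩) = (0.382683)·a + (0.92388)·b = 0.8602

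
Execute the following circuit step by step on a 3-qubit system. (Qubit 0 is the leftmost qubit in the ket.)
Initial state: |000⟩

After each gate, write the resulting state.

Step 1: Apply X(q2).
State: |001⟩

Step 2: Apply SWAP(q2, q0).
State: |100⟩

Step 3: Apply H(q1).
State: 1/√2|100⟩ + 1/√2|110⟩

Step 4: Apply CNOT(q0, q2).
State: 1/√2|101⟩ + 1/√2|111⟩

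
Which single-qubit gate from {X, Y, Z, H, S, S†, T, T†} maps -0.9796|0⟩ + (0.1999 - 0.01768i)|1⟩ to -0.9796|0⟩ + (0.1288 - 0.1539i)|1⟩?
T†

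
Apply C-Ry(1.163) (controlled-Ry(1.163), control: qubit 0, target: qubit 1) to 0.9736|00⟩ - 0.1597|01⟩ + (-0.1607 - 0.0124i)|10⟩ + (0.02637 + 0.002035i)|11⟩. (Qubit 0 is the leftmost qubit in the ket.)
0.9736|00⟩ - 0.1597|01⟩ + (-0.1488 - 0.01148i)|10⟩ + (-0.06623 - 0.005111i)|11⟩

C-Ry(1.163) leaves the control-|0⟩ kets |00⟩, |01⟩ unchanged and applies Ry(1.163) to qubit 1 on the control-|1⟩ pair (|10⟩, |11⟩).
Ry(1.163) = [[cos(θ/2), −sin(θ/2)], [sin(θ/2), cos(θ/2)]]; θ = 1.163, cos(θ/2) ≈ 0.83564, sin(θ/2) ≈ 0.549278.
With a = amp(|10⟩) = (-0.1607 - 0.0124i) and b = amp(|11⟩) = (0.02637 + 0.002035i):
new amp(|10⟩) = (0.83564)·a + (-0.549278)·b = (-0.1488 - 0.01148i)
new amp(|11⟩) = (0.549278)·a + (0.83564)·b = (-0.06623 - 0.005111i)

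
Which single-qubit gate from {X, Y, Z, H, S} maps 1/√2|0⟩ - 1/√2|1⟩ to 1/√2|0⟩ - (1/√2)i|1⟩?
S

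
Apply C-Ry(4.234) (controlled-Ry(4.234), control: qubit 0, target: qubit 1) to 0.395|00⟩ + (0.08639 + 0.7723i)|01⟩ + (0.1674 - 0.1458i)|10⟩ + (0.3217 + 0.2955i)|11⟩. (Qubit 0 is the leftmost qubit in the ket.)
0.395|00⟩ + (0.08639 + 0.7723i)|01⟩ + (-0.3618 - 0.1768i)|10⟩ + (-0.02406 - 0.2781i)|11⟩

C-Ry(4.234) leaves the control-|0⟩ kets |00⟩, |01⟩ unchanged and applies Ry(4.234) to qubit 1 on the control-|1⟩ pair (|10⟩, |11⟩).
Ry(4.234) = [[cos(θ/2), −sin(θ/2)], [sin(θ/2), cos(θ/2)]]; θ = 4.234, cos(θ/2) ≈ -0.519447, sin(θ/2) ≈ 0.854503.
With a = amp(|10⟩) = (0.1674 - 0.1458i) and b = amp(|11⟩) = (0.3217 + 0.2955i):
new amp(|10⟩) = (-0.519447)·a + (-0.854503)·b = (-0.3618 - 0.1768i)
new amp(|11⟩) = (0.854503)·a + (-0.519447)·b = (-0.02406 - 0.2781i)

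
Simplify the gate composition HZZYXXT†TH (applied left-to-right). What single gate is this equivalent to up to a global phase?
Y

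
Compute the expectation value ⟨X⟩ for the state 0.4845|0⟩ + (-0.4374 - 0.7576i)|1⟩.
-0.4238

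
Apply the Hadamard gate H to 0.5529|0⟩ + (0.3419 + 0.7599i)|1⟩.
(0.6327 + 0.5373i)|0⟩ + (0.1492 - 0.5373i)|1⟩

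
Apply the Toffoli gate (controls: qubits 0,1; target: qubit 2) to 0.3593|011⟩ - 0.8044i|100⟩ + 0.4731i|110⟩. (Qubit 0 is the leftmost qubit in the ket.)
0.3593|011⟩ - 0.8044i|100⟩ + 0.4731i|111⟩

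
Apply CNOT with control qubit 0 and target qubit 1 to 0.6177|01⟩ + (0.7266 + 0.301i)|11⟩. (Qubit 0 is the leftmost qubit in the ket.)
0.6177|01⟩ + (0.7266 + 0.301i)|10⟩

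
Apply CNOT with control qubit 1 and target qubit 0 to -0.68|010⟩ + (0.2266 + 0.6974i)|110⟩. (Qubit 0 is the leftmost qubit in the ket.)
(0.2266 + 0.6974i)|010⟩ - 0.68|110⟩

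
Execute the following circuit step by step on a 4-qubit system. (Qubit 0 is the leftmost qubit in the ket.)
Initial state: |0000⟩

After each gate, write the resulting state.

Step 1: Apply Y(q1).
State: i|0100⟩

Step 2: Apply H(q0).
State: (1/√2)i|0100⟩ + (1/√2)i|1100⟩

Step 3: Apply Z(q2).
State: (1/√2)i|0100⟩ + (1/√2)i|1100⟩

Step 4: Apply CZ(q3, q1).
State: (1/√2)i|0100⟩ + (1/√2)i|1100⟩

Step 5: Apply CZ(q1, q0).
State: (1/√2)i|0100⟩ - (1/√2)i|1100⟩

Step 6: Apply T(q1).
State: (-1/2 + (1/2)i)|0100⟩ + (1/2 - (1/2)i)|1100⟩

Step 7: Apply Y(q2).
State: (-1/2 - (1/2)i)|0110⟩ + (1/2 + (1/2)i)|1110⟩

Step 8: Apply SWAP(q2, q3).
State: (-1/2 - (1/2)i)|0101⟩ + (1/2 + (1/2)i)|1101⟩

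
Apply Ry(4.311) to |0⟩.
-0.552|0⟩ + 0.8339|1⟩

Ry(4.311) = [[cos(θ/2), −sin(θ/2)], [sin(θ/2), cos(θ/2)]]; θ = 4.311, cos(θ/2) ≈ -0.551952, sin(θ/2) ≈ 0.833876.
With a = amp(|0⟩) = 1 and b = amp(|1⟩) = 0:
new amp(|0⟩) = (-0.551952)·a + (-0.833876)·b = -0.552
new amp(|1⟩) = (0.833876)·a + (-0.551952)·b = 0.8339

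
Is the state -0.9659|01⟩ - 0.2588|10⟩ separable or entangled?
Entangled

Writing the state as a|00⟩ + b|01⟩ + c|10⟩ + d|11⟩, it is a product state iff ad − bc = 0.
Here (a, b, c, d) = (0, -0.9659, -0.2588, 0): ad − bc = (0)(0) − (-0.9659)(-0.2588) = -0.25 ≠ 0, so the state is entangled.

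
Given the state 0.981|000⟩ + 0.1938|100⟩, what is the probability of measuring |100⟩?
0.03756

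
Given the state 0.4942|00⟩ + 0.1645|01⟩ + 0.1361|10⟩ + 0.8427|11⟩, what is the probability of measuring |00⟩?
0.2442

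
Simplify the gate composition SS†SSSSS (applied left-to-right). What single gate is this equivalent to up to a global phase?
S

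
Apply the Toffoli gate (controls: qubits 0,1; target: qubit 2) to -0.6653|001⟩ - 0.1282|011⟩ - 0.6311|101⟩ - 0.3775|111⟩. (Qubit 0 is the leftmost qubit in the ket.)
-0.6653|001⟩ - 0.1282|011⟩ - 0.6311|101⟩ - 0.3775|110⟩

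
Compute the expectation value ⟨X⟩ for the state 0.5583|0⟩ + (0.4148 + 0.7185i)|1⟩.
0.4632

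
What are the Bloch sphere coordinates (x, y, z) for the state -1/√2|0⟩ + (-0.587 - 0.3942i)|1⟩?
(0.8301, 0.5575, 0.00003736)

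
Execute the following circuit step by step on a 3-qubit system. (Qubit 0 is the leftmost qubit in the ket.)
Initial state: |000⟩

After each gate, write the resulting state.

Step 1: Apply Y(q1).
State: i|010⟩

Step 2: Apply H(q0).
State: (1/√2)i|010⟩ + (1/√2)i|110⟩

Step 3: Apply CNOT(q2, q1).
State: (1/√2)i|010⟩ + (1/√2)i|110⟩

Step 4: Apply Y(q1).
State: 1/√2|000⟩ + 1/√2|100⟩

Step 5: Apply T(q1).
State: 1/√2|000⟩ + 1/√2|100⟩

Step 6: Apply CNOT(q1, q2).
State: 1/√2|000⟩ + 1/√2|100⟩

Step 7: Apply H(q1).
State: 1/2|000⟩ + 1/2|010⟩ + 1/2|100⟩ + 1/2|110⟩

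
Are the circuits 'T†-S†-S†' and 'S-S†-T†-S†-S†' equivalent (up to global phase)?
Yes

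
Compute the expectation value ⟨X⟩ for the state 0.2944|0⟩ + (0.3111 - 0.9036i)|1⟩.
0.1832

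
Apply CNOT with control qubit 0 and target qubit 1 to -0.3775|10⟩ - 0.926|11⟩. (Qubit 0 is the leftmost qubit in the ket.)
-0.926|10⟩ - 0.3775|11⟩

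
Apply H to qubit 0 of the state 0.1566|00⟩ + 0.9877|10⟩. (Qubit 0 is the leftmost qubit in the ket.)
0.8091|00⟩ - 0.5877|10⟩

H on qubit 0 mixes each pair of kets that differ only in qubit 0: amplitudes (a, b) of (|…0…⟩, |…1…⟩) become ((a + b)/√2, (a − b)/√2). Kets absent from the input have amplitude 0.
(|00⟩, |10⟩): (a, b) = (0.1566, 0.9877) → (0.8091, -0.5877)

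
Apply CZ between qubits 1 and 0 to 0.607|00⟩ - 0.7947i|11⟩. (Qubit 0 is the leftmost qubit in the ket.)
0.607|00⟩ + 0.7947i|11⟩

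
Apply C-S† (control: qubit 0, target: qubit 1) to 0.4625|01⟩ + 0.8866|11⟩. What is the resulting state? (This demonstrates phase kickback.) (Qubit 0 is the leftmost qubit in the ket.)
0.4625|01⟩ - 0.8866i|11⟩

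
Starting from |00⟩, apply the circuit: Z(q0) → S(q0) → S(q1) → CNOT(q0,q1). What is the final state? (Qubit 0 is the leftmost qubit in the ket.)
|00⟩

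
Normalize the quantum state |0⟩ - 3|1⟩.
0.3162|0⟩ - 0.9487|1⟩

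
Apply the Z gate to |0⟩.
|0⟩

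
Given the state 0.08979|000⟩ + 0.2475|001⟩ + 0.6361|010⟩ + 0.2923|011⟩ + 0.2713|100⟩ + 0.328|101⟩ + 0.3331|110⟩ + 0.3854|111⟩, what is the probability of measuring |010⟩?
0.4046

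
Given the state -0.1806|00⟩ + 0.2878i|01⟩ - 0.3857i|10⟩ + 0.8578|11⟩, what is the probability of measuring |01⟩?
0.08283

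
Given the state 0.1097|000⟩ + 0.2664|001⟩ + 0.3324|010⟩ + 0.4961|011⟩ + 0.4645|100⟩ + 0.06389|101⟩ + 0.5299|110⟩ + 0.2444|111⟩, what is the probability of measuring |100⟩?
0.2158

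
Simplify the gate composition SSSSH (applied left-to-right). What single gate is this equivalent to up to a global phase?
H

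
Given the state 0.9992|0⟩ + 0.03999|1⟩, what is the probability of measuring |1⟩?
0.001599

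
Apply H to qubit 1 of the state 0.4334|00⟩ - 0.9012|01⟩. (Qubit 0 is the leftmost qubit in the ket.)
-0.3308|00⟩ + 0.9437|01⟩

H on qubit 1 mixes each pair of kets that differ only in qubit 1: amplitudes (a, b) of (|…0…⟩, |…1…⟩) become ((a + b)/√2, (a − b)/√2). Kets absent from the input have amplitude 0.
(|00⟩, |01⟩): (a, b) = (0.4334, -0.9012) → (-0.3308, 0.9437)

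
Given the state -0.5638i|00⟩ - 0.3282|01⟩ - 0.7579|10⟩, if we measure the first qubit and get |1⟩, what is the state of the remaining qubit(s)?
-|0⟩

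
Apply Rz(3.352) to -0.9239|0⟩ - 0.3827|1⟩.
(0.09702 + 0.9188i)|0⟩ + (0.04019 - 0.3806i)|1⟩

Rz(3.352) = [[e^(−iθ/2), 0], [0, e^(iθ/2)]] with e^(±iθ/2) = cos(θ/2) ± i·sin(θ/2); θ = 3.352, cos(θ/2) ≈ -0.10501, sin(θ/2) ≈ 0.994471.
With a = amp(|0⟩) = -0.9239 and b = amp(|1⟩) = -0.3827:
new amp(|0⟩) = (-0.10501 - 0.994471i)·a = (0.09702 + 0.9188i)
new amp(|1⟩) = (-0.10501 + 0.994471i)·b = (0.04019 - 0.3806i)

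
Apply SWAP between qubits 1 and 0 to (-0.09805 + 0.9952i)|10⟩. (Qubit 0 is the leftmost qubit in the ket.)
(-0.09805 + 0.9952i)|01⟩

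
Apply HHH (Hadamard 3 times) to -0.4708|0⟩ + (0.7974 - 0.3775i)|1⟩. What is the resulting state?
(0.2309 - 0.2669i)|0⟩ + (-0.8968 + 0.2669i)|1⟩

H² = I, so H^3 = H: a single Hadamard. With (a, b) = (-0.4708, (0.7974 - 0.3775i)), H gives ((a + b)/√2, (a − b)/√2) = ((0.2309 - 0.2669i), (-0.8968 + 0.2669i)).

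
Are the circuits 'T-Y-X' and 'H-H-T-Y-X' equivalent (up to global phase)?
Yes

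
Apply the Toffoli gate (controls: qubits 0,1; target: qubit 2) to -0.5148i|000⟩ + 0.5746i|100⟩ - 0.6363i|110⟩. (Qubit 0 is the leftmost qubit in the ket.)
-0.5148i|000⟩ + 0.5746i|100⟩ - 0.6363i|111⟩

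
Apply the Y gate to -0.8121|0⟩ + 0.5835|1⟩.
-0.5835i|0⟩ - 0.8121i|1⟩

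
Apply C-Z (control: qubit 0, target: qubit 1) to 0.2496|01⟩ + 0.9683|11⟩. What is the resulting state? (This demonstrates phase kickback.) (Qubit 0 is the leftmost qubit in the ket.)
0.2496|01⟩ - 0.9683|11⟩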